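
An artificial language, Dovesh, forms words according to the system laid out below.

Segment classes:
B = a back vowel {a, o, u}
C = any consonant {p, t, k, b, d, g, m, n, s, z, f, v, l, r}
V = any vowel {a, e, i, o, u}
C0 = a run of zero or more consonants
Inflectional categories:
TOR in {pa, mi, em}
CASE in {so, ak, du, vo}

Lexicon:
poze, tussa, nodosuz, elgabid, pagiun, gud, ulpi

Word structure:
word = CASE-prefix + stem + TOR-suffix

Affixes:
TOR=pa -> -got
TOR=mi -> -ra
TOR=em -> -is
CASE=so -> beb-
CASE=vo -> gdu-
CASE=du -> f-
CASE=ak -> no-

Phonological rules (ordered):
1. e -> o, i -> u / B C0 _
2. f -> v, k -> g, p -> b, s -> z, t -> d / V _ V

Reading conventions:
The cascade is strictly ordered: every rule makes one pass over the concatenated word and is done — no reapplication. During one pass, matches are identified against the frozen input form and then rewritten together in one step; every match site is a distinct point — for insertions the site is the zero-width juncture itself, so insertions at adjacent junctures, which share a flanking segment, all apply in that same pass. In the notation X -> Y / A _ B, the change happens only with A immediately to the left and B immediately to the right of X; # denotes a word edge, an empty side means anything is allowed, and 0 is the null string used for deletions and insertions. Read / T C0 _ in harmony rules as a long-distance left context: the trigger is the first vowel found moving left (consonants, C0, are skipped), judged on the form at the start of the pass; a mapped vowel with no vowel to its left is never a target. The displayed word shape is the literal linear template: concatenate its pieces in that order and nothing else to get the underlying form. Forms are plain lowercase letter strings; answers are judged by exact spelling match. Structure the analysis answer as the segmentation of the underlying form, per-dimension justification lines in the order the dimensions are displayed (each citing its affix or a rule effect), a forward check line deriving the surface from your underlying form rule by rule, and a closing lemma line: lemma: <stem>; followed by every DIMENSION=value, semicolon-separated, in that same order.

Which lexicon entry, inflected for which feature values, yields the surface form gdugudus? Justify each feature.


underlying: gdu-gud-is
TOR=em - signalled by the affix -is
CASE=vo - signalled by the affix gdu-
check: gdugudis -> gdugudus -> gdugudus
lemma: gud; TOR=em; CASE=vo


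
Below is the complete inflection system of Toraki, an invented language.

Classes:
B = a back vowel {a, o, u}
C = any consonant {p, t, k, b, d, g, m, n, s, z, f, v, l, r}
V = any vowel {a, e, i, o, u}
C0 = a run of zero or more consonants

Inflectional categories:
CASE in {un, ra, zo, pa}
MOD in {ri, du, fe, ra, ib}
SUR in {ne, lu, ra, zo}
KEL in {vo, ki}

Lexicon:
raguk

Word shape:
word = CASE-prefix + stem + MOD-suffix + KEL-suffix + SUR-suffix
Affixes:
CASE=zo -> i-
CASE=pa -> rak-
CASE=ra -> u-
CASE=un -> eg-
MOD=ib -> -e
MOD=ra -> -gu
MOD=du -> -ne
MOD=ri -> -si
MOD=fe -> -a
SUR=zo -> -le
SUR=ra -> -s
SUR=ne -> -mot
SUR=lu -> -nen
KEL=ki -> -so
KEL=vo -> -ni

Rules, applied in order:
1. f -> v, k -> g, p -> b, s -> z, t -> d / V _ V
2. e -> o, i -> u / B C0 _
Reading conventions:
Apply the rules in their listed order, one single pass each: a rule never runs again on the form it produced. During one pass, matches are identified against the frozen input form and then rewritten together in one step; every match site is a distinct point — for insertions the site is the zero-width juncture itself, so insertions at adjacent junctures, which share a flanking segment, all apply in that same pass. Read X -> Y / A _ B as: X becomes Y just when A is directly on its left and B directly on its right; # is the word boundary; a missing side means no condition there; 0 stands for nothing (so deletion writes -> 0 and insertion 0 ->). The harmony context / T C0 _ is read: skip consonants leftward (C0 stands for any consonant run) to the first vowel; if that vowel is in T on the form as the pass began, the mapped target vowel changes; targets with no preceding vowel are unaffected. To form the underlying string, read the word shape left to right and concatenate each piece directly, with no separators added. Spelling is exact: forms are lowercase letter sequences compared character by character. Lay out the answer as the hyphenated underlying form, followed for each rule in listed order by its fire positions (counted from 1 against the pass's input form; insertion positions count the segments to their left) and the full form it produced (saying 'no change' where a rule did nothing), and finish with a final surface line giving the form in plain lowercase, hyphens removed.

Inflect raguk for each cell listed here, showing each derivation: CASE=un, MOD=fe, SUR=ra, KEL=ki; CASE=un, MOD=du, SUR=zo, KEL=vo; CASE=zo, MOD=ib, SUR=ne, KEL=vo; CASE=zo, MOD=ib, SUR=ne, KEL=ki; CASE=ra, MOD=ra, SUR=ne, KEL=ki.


cell CASE=un, MOD=fe, SUR=ra, KEL=ki:
underlying: eg-raguk-a-so-s
1. f -> v, k -> g, p -> b, s -> z, t -> d / V _ V: fires at position(s) 7, 9: egragugazos
2. e -> o, i -> u / B C0 _: no change
surface: egragugazos

cell CASE=un, MOD=du, SUR=zo, KEL=vo:
underlying: eg-raguk-ne-ni-le
1. f -> v, k -> g, p -> b, s -> z, t -> d / V _ V: no change
2. e -> o, i -> u / B C0 _: fires at position(s) 9: egraguknonile
surface: egraguknonile

cell CASE=zo, MOD=ib, SUR=ne, KEL=vo:
underlying: i-raguk-e-ni-mot
1. f -> v, k -> g, p -> b, s -> z, t -> d / V _ V: fires at position(s) 6: iragugenimot
2. e -> o, i -> u / B C0 _: fires at position(s) 7: iragugonimot
surface: iragugonimot

cell CASE=zo, MOD=ib, SUR=ne, KEL=ki:
underlying: i-raguk-e-so-mot
1. f -> v, k -> g, p -> b, s -> z, t -> d / V _ V: fires at position(s) 6, 8: iragugezomot
2. e -> o, i -> u / B C0 _: fires at position(s) 7: iragugozomot
surface: iragugozomot

cell CASE=ra, MOD=ra, SUR=ne, KEL=ki:
underlying: u-raguk-gu-so-mot
1. f -> v, k -> g, p -> b, s -> z, t -> d / V _ V: fires at position(s) 9: uragukguzomot
2. e -> o, i -> u / B C0 _: no change
surface: uragukguzomot


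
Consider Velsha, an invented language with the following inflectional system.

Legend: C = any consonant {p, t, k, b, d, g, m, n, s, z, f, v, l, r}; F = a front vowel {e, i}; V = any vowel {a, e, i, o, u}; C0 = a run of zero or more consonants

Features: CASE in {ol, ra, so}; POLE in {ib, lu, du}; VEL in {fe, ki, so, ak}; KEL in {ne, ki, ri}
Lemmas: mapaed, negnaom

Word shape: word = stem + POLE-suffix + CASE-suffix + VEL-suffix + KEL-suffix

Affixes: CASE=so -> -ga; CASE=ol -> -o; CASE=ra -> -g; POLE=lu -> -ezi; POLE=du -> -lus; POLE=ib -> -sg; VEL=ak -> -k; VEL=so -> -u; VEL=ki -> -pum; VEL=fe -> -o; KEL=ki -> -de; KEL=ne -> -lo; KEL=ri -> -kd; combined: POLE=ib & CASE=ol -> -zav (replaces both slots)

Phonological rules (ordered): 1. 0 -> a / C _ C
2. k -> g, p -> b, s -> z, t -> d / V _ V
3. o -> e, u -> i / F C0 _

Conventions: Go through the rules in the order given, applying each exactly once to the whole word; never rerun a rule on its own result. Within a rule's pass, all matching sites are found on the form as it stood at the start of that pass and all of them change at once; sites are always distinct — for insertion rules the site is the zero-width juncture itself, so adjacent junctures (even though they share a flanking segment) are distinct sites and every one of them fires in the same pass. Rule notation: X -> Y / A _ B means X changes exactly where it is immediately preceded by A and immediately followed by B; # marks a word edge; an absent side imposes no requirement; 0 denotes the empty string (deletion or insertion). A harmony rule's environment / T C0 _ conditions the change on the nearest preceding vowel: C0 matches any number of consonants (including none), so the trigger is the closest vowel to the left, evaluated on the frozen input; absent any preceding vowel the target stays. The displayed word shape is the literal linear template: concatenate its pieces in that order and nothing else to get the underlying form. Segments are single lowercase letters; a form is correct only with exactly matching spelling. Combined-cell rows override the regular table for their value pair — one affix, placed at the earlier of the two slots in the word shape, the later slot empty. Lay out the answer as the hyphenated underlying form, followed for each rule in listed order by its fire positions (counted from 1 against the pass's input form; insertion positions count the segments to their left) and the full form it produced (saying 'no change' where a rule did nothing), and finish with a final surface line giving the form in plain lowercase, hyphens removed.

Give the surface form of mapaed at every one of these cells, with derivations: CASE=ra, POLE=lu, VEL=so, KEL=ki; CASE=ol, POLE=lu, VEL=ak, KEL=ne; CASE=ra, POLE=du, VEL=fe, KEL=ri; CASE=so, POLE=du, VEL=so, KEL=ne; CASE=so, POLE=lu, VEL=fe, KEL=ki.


cell CASE=ra, POLE=lu, VEL=so, KEL=ki:
underlying: mapaed-ezi-g-u-de
1. 0 -> a / C _ C: no change
2. k -> g, p -> b, s -> z, t -> d / V _ V: fires at position(s) 3: mabaedezigude
3. o -> e, u -> i / F C0 _: fires at position(s) 11: mabaedezigide
surface: mabaedezigide

cell CASE=ol, POLE=lu, VEL=ak, KEL=ne:
underlying: mapaed-ezi-o-k-lo
1. 0 -> a / C _ C: inserts after position(s) 11: mapaedeziokalo
2. k -> g, p -> b, s -> z, t -> d / V _ V: fires at position(s) 3, 11: mabaedeziogalo
3. o -> e, u -> i / F C0 _: fires at position(s) 10: mabaedeziegalo
surface: mabaedeziegalo

cell CASE=ra, POLE=du, VEL=fe, KEL=ri:
underlying: mapaed-lus-g-o-kd
1. 0 -> a / C _ C: inserts after position(s) 6, 9, 12: mapaedalusagokad
2. k -> g, p -> b, s -> z, t -> d / V _ V: fires at position(s) 3, 10, 14: mabaedaluzagogad
3. o -> e, u -> i / F C0 _: no change
surface: mabaedaluzagogad

cell CASE=so, POLE=du, VEL=so, KEL=ne:
underlying: mapaed-lus-ga-u-lo
1. 0 -> a / C _ C: inserts after position(s) 6, 9: mapaedalusagaulo
2. k -> g, p -> b, s -> z, t -> d / V _ V: fires at position(s) 3, 10: mabaedaluzagaulo
3. o -> e, u -> i / F C0 _: no change
surface: mabaedaluzagaulo

cell CASE=so, POLE=lu, VEL=fe, KEL=ki:
underlying: mapaed-ezi-ga-o-de
1. 0 -> a / C _ C: no change
2. k -> g, p -> b, s -> z, t -> d / V _ V: fires at position(s) 3: mabaedezigaode
3. o -> e, u -> i / F C0 _: no change
surface: mabaedezigaode


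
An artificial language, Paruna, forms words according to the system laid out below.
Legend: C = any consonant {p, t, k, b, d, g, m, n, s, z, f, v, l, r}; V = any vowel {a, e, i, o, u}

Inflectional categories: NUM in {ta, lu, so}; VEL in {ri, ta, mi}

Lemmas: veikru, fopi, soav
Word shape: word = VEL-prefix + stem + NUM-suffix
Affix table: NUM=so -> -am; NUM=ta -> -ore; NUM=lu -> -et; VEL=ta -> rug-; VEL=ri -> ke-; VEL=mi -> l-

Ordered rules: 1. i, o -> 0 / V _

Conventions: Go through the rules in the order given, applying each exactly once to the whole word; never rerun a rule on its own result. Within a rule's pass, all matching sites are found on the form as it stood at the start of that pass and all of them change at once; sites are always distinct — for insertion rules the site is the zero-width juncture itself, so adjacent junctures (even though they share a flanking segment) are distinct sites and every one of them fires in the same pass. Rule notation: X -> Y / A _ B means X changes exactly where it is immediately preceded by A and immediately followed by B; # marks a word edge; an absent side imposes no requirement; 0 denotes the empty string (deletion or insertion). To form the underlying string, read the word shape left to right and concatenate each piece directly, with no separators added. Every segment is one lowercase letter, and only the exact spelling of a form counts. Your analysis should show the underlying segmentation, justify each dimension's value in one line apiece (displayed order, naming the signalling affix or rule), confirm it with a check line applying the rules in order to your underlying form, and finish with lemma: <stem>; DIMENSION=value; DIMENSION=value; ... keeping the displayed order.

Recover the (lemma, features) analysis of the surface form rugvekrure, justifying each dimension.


underlying: rug-veikru-ore
NUM=ta - signalled by the affix -ore
VEL=ta - signalled by the affix rug-
check: rugveikruore -> rugvekrure
lemma: veikru; NUM=ta; VEL=ta


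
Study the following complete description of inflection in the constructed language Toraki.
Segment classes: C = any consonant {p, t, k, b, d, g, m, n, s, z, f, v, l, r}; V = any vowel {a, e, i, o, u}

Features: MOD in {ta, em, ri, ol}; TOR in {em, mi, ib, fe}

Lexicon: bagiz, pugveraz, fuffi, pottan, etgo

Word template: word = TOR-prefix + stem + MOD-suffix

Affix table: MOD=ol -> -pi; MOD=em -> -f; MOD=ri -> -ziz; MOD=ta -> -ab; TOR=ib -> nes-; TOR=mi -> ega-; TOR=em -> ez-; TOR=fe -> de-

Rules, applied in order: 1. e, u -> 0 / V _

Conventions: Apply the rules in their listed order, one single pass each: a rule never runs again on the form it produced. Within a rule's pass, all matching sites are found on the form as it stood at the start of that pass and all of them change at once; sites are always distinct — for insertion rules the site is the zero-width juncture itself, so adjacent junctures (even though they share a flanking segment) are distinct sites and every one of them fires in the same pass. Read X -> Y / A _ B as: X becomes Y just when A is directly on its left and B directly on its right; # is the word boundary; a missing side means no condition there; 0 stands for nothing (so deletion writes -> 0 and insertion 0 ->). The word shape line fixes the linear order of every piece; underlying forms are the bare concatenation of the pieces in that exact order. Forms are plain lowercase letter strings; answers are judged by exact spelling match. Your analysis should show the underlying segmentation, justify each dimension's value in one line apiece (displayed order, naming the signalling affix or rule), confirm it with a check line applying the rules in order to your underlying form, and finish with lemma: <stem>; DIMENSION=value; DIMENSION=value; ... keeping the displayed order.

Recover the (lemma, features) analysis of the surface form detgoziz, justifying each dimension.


underlying: de-etgo-ziz
MOD=ri - signalled by the affix -ziz
TOR=fe - signalled by the affix de-
check: deetgoziz -> detgoziz
lemma: etgo; MOD=ri; TOR=fe


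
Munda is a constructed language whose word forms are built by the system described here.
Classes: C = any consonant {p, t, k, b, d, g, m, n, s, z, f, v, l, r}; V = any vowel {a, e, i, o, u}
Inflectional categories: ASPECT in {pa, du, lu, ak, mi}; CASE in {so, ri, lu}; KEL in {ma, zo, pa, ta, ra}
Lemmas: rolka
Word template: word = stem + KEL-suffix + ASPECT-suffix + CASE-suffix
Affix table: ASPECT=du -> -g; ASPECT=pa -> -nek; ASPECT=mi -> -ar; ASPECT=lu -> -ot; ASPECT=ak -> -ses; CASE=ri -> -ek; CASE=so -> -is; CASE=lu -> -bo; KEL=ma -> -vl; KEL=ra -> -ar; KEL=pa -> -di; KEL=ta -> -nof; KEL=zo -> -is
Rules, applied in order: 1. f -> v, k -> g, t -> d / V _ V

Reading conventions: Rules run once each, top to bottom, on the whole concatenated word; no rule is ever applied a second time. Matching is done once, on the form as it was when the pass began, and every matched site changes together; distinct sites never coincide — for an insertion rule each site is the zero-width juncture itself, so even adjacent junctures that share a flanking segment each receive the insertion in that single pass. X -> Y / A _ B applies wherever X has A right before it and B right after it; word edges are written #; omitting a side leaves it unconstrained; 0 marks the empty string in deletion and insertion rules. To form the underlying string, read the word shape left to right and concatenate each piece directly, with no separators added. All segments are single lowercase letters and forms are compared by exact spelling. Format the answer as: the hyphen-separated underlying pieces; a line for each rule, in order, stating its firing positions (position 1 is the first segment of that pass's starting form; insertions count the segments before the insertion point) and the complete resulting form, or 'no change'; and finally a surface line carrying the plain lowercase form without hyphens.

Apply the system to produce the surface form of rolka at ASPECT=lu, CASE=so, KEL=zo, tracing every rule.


underlying: rolka-is-ot-is
1. f -> v, k -> g, t -> d / V _ V: fires at position(s) 9: rolkaisodis
surface: rolkaisodis


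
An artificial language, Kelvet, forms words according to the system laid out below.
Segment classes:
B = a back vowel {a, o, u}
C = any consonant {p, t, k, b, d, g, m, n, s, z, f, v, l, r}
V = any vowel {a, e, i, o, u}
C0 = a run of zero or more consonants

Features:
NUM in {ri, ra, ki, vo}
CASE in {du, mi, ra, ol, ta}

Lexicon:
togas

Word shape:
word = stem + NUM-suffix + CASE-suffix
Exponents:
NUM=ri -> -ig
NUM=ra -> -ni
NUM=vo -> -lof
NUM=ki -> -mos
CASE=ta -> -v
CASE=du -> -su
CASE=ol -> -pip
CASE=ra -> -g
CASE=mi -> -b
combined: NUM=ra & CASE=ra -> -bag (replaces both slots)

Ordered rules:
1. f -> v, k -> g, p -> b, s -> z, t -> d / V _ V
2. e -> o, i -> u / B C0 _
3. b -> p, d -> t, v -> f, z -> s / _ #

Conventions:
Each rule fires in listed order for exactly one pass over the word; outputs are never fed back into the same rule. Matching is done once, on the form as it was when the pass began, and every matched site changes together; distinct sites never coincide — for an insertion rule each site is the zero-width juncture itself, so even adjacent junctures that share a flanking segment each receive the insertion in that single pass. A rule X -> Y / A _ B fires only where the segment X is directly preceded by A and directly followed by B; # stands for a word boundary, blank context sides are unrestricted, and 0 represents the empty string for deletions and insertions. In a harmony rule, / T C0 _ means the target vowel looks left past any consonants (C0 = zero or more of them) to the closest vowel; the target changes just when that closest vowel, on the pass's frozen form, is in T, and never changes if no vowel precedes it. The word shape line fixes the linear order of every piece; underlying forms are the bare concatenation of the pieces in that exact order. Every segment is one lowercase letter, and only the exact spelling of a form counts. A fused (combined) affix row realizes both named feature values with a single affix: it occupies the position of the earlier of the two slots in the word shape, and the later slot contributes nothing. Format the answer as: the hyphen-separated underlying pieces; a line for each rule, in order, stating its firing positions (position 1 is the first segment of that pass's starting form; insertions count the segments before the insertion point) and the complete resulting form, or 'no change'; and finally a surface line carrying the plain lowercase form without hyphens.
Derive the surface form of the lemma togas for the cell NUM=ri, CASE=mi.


underlying: togas-ig-b
1. f -> v, k -> g, p -> b, s -> z, t -> d / V _ V: fires at position(s) 5: togazigb
2. e -> o, i -> u / B C0 _: fires at position(s) 6: togazugb
3. b -> p, d -> t, v -> f, z -> s / _ #: fires at position(s) 8: togazugp
surface: togazugp


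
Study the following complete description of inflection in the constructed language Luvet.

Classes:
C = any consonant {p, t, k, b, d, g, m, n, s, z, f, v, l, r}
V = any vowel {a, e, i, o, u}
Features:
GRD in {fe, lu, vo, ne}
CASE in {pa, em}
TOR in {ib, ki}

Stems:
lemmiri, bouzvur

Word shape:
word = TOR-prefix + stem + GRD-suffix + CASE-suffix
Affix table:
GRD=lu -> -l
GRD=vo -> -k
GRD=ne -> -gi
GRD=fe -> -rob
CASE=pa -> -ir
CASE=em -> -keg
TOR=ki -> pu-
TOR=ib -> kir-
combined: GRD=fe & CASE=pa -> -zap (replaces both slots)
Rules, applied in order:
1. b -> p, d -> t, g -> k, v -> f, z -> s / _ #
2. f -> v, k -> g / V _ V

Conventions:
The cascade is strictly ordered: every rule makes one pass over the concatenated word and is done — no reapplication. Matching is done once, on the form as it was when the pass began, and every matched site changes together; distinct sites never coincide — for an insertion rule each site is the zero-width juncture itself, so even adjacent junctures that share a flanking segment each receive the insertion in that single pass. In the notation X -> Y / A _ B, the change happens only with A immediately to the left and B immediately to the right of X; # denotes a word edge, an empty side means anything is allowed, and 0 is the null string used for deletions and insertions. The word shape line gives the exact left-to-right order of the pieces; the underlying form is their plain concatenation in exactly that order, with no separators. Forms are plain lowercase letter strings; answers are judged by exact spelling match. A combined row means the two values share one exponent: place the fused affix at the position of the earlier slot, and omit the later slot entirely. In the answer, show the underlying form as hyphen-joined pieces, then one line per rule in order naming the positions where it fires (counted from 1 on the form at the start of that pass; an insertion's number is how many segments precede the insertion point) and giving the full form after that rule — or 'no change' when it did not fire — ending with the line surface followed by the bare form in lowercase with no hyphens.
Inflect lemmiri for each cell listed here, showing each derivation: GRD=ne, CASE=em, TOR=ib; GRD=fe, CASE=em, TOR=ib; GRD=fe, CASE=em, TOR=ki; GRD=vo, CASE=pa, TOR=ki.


cell GRD=ne, CASE=em, TOR=ib:
underlying: kir-lemmiri-gi-keg
1. b -> p, d -> t, g -> k, v -> f, z -> s / _ #: fires at position(s) 15: kirlemmirigikek
2. f -> v, k -> g / V _ V: fires at position(s) 13: kirlemmirigigek
surface: kirlemmirigigek

cell GRD=fe, CASE=em, TOR=ib:
underlying: kir-lemmiri-rob-keg
1. b -> p, d -> t, g -> k, v -> f, z -> s / _ #: fires at position(s) 16: kirlemmirirobkek
2. f -> v, k -> g / V _ V: no change
surface: kirlemmirirobkek

cell GRD=fe, CASE=em, TOR=ki:
underlying: pu-lemmiri-rob-keg
1. b -> p, d -> t, g -> k, v -> f, z -> s / _ #: fires at position(s) 15: pulemmirirobkek
2. f -> v, k -> g / V _ V: no change
surface: pulemmirirobkek

cell GRD=vo, CASE=pa, TOR=ki:
underlying: pu-lemmiri-k-ir
1. b -> p, d -> t, g -> k, v -> f, z -> s / _ #: no change
2. f -> v, k -> g / V _ V: fires at position(s) 10: pulemmirigir
surface: pulemmirigir


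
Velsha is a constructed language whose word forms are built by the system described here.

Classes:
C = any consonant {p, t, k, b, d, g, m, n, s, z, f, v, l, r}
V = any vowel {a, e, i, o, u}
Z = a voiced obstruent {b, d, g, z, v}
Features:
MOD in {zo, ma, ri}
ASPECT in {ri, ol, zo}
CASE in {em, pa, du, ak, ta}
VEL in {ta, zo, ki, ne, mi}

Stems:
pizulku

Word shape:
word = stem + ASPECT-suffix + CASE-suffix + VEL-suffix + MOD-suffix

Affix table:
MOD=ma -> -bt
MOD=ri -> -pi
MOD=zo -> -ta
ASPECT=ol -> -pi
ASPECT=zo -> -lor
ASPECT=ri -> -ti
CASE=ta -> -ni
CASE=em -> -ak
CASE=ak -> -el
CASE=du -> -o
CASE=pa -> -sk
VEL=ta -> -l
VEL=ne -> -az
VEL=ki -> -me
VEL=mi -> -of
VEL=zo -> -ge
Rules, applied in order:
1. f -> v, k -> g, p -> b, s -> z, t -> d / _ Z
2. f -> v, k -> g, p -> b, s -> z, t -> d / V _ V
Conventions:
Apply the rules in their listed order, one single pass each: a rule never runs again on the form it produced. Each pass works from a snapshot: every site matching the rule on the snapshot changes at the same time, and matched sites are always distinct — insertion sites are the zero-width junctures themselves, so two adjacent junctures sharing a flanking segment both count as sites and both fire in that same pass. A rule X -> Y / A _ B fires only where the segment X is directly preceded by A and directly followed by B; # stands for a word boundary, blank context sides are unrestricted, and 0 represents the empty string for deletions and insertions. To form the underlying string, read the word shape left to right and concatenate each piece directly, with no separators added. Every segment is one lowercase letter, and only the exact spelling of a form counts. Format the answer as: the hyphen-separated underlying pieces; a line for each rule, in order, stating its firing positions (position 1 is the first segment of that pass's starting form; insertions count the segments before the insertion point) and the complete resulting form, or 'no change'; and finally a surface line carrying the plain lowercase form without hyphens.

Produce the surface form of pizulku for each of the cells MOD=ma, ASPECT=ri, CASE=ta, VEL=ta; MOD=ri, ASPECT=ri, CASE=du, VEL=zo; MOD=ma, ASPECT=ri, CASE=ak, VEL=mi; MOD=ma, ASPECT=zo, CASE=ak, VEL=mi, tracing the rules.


cell MOD=ma, ASPECT=ri, CASE=ta, VEL=ta:
underlying: pizulku-ti-ni-l-bt
1. f -> v, k -> g, p -> b, s -> z, t -> d / _ Z: no change
2. f -> v, k -> g, p -> b, s -> z, t -> d / V _ V: fires at position(s) 8: pizulkudinilbt
surface: pizulkudinilbt

cell MOD=ri, ASPECT=ri, CASE=du, VEL=zo:
underlying: pizulku-ti-o-ge-pi
1. f -> v, k -> g, p -> b, s -> z, t -> d / _ Z: no change
2. f -> v, k -> g, p -> b, s -> z, t -> d / V _ V: fires at position(s) 8, 13: pizulkudiogebi
surface: pizulkudiogebi

cell MOD=ma, ASPECT=ri, CASE=ak, VEL=mi:
underlying: pizulku-ti-el-of-bt
1. f -> v, k -> g, p -> b, s -> z, t -> d / _ Z: fires at position(s) 13: pizulkutielovbt
2. f -> v, k -> g, p -> b, s -> z, t -> d / V _ V: fires at position(s) 8: pizulkudielovbt
surface: pizulkudielovbt

cell MOD=ma, ASPECT=zo, CASE=ak, VEL=mi:
underlying: pizulku-lor-el-of-bt
1. f -> v, k -> g, p -> b, s -> z, t -> d / _ Z: fires at position(s) 14: pizulkulorelovbt
2. f -> v, k -> g, p -> b, s -> z, t -> d / V _ V: no change
surface: pizulkulorelovbt


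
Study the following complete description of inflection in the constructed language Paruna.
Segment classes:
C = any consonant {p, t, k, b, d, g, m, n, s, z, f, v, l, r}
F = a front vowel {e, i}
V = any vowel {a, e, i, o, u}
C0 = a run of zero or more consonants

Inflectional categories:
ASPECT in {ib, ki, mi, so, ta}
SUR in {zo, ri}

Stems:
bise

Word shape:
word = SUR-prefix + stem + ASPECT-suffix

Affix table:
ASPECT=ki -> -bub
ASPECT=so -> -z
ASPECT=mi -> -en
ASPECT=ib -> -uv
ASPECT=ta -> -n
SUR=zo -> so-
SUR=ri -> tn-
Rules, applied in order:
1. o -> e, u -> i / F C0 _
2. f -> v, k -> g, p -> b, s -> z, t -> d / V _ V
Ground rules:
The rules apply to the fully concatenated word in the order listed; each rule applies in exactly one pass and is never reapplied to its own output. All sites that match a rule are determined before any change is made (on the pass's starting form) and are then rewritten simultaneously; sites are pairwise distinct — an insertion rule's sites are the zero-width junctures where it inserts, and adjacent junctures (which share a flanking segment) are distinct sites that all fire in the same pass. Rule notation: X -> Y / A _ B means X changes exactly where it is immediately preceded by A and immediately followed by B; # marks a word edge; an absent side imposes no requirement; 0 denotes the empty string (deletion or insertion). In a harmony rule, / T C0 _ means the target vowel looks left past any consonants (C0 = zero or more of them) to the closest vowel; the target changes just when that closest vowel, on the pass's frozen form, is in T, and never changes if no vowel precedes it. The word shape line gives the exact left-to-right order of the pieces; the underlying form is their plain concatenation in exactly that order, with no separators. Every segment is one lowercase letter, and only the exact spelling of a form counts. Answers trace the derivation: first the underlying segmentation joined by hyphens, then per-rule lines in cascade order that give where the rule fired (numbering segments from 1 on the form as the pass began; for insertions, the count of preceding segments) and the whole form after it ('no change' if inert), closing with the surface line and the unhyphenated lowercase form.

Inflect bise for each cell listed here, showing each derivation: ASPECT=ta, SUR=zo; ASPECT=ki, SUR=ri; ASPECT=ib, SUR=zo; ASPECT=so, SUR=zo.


cell ASPECT=ta, SUR=zo:
underlying: so-bise-n
1. o -> e, u -> i / F C0 _: no change
2. f -> v, k -> g, p -> b, s -> z, t -> d / V _ V: fires at position(s) 5: sobizen
surface: sobizen

cell ASPECT=ki, SUR=ri:
underlying: tn-bise-bub
1. o -> e, u -> i / F C0 _: fires at position(s) 8: tnbisebib
2. f -> v, k -> g, p -> b, s -> z, t -> d / V _ V: fires at position(s) 5: tnbizebib
surface: tnbizebib

cell ASPECT=ib, SUR=zo:
underlying: so-bise-uv
1. o -> e, u -> i / F C0 _: fires at position(s) 7: sobiseiv
2. f -> v, k -> g, p -> b, s -> z, t -> d / V _ V: fires at position(s) 5: sobizeiv
surface: sobizeiv

cell ASPECT=so, SUR=zo:
underlying: so-bise-z
1. o -> e, u -> i / F C0 _: no change
2. f -> v, k -> g, p -> b, s -> z, t -> d / V _ V: fires at position(s) 5: sobizez
surface: sobizez


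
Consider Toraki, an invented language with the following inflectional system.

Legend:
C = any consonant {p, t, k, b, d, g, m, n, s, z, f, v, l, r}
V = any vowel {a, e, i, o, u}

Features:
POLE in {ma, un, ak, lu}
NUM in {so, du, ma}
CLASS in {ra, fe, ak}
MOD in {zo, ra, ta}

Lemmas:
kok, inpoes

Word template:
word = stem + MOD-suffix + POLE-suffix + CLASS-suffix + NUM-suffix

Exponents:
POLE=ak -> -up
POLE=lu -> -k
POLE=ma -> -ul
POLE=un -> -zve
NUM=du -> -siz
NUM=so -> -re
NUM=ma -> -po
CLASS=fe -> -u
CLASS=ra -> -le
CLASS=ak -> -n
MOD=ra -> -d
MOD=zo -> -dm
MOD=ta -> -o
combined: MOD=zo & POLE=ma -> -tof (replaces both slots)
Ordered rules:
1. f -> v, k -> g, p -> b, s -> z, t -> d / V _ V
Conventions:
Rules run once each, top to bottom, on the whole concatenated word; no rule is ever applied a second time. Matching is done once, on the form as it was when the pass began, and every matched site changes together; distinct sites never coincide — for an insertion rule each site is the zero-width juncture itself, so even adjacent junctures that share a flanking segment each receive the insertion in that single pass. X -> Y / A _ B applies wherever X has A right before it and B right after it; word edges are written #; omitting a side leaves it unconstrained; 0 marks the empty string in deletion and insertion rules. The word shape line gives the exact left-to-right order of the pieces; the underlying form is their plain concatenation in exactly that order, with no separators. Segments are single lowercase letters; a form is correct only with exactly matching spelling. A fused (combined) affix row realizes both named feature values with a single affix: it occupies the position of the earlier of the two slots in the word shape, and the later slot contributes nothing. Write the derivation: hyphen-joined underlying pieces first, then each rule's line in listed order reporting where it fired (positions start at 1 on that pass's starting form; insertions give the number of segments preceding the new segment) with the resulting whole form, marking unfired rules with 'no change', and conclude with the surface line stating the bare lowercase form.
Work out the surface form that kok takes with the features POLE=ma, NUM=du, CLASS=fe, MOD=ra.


underlying: kok-d-ul-u-siz
1. f -> v, k -> g, p -> b, s -> z, t -> d / V _ V: fires at position(s) 8: kokduluziz
surface: kokduluziz


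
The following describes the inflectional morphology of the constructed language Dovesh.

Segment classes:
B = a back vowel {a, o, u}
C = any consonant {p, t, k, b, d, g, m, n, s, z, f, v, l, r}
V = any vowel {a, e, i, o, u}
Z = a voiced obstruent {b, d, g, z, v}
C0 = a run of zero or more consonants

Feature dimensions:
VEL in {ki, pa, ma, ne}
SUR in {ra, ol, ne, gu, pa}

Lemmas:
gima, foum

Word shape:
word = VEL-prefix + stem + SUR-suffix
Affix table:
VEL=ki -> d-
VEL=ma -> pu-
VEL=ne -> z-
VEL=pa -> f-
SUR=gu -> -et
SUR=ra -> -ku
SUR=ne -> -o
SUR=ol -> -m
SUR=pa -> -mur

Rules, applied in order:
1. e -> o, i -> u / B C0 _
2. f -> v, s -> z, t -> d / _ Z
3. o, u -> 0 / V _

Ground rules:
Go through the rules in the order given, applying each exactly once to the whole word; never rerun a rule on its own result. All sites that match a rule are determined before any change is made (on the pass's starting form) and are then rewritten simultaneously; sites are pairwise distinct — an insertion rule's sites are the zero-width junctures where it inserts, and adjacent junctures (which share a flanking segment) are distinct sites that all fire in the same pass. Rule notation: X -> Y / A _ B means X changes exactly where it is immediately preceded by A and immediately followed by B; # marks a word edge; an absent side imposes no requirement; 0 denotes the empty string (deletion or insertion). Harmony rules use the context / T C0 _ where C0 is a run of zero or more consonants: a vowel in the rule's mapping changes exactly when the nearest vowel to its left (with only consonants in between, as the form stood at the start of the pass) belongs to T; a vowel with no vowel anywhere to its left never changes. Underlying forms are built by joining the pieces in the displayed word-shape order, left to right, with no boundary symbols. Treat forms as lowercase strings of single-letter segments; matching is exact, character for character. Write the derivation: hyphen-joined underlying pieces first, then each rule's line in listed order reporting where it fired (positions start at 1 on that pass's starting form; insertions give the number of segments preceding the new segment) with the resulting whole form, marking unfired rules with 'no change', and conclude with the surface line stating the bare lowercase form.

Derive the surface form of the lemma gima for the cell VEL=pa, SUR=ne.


underlying: f-gima-o
1. e -> o, i -> u / B C0 _: no change
2. f -> v, s -> z, t -> d / _ Z: fires at position(s) 1: vgimao
3. o, u -> 0 / V _: fires at position(s) 6: vgima
surface: vgima


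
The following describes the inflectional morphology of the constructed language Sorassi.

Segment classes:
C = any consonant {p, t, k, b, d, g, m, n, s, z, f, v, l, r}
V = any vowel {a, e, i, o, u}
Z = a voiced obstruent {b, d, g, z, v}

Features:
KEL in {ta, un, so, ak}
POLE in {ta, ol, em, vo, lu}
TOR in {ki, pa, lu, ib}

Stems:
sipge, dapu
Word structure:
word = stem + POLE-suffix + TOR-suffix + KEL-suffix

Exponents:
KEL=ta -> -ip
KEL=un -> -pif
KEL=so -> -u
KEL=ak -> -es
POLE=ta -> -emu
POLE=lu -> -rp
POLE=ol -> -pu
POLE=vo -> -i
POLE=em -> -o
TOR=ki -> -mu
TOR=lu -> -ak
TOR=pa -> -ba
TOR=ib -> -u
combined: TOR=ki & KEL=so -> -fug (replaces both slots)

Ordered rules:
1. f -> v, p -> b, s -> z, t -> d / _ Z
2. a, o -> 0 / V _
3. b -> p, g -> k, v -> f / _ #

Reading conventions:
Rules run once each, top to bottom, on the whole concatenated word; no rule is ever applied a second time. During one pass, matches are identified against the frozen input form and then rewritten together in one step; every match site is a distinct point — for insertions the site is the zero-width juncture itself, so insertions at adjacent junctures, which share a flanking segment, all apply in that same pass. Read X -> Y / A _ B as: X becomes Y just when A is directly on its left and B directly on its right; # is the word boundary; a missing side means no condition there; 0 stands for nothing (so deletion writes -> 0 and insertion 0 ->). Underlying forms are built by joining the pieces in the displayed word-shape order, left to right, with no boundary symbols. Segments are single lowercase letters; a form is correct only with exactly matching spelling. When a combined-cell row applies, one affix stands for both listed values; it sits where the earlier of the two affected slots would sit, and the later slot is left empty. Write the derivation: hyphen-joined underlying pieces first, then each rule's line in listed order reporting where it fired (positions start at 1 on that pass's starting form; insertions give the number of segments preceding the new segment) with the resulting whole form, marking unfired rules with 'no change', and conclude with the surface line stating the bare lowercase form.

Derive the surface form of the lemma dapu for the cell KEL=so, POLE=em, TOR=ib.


underlying: dapu-o-u-u
1. f -> v, p -> b, s -> z, t -> d / _ Z: no change
2. a, o -> 0 / V _: fires at position(s) 5: dapuuu
3. b -> p, g -> k, v -> f / _ #: no change
surface: dapuuu


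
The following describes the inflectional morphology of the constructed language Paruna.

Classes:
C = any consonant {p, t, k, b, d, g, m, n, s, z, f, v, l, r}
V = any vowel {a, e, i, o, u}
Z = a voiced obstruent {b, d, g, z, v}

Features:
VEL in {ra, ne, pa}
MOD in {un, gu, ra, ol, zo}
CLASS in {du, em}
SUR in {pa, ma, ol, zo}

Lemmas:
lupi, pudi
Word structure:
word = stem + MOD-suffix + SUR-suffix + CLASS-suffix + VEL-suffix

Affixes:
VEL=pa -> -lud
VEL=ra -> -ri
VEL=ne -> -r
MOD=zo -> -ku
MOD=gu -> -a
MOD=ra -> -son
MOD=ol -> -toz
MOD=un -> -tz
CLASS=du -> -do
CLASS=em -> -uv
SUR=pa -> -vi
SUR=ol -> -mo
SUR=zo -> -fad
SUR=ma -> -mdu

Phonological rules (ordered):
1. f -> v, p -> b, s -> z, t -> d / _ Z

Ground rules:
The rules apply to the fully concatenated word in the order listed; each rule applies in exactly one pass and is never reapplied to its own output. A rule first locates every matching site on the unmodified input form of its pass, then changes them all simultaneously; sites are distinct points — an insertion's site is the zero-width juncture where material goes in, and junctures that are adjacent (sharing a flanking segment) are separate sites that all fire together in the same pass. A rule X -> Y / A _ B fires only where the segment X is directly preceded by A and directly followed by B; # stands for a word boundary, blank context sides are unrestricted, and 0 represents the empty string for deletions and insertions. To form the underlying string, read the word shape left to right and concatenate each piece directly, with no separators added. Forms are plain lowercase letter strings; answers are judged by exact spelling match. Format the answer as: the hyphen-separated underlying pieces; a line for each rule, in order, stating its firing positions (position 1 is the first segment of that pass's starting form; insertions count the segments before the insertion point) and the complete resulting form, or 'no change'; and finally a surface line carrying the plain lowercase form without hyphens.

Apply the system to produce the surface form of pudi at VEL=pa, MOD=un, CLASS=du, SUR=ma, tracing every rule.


underlying: pudi-tz-mdu-do-lud
1. f -> v, p -> b, s -> z, t -> d / _ Z: fires at position(s) 5: pudidzmdudolud
surface: pudidzmdudolud


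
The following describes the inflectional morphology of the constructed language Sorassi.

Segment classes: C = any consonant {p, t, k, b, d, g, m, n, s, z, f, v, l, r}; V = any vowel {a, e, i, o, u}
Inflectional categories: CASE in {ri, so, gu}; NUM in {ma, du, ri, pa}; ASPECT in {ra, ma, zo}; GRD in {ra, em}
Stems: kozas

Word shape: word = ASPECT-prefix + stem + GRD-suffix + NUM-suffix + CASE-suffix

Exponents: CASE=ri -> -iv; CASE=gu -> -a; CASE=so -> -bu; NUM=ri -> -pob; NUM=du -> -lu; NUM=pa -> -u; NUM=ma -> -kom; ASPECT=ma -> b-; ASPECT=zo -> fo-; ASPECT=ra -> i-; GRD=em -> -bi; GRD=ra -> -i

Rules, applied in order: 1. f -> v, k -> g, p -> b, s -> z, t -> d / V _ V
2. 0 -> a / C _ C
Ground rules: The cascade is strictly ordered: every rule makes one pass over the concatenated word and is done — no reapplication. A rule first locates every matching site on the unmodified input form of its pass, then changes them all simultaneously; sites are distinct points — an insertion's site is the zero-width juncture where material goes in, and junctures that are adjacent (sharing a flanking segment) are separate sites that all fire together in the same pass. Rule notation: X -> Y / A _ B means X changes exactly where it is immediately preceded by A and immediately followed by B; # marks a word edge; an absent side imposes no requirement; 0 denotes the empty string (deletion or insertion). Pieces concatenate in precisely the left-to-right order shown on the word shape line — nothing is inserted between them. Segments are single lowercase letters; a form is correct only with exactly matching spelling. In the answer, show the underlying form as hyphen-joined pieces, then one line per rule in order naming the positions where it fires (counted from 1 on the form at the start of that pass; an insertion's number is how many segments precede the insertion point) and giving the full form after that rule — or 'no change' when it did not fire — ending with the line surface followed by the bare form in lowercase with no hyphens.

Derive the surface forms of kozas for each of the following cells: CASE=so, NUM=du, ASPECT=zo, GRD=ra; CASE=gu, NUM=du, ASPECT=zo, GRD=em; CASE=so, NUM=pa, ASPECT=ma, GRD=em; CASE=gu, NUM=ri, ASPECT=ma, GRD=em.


cell CASE=so, NUM=du, ASPECT=zo, GRD=ra:
underlying: fo-kozas-i-lu-bu
1. f -> v, k -> g, p -> b, s -> z, t -> d / V _ V: fires at position(s) 3, 7: fogozazilubu
2. 0 -> a / C _ C: no change
surface: fogozazilubu

cell CASE=gu, NUM=du, ASPECT=zo, GRD=em:
underlying: fo-kozas-bi-lu-a
1. f -> v, k -> g, p -> b, s -> z, t -> d / V _ V: fires at position(s) 3: fogozasbilua
2. 0 -> a / C _ C: inserts after position(s) 7: fogozasabilua
surface: fogozasabilua

cell CASE=so, NUM=pa, ASPECT=ma, GRD=em:
underlying: b-kozas-bi-u-bu
1. f -> v, k -> g, p -> b, s -> z, t -> d / V _ V: no change
2. 0 -> a / C _ C: inserts after position(s) 1, 6: bakozasabiubu
surface: bakozasabiubu

cell CASE=gu, NUM=ri, ASPECT=ma, GRD=em:
underlying: b-kozas-bi-pob-a
1. f -> v, k -> g, p -> b, s -> z, t -> d / V _ V: fires at position(s) 9: bkozasbiboba
2. 0 -> a / C _ C: inserts after position(s) 1, 6: bakozasabiboba
surface: bakozasabiboba
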